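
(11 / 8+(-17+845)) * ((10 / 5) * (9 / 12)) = 19905 / 16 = 1244.06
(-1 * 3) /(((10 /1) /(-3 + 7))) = -6 /5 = -1.20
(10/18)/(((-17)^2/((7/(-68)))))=-35/176868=-0.00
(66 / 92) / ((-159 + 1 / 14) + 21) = -231 / 44413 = -0.01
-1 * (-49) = 49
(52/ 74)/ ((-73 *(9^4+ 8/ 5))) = -130/ 88627913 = -0.00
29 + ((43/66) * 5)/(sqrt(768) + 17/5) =43000 * sqrt(3)/624063 + 36177379/1248126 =29.10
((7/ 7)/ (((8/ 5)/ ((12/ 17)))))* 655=9825/ 34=288.97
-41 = -41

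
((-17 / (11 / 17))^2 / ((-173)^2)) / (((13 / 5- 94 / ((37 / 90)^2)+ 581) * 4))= 571701245 / 2719562273912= 0.00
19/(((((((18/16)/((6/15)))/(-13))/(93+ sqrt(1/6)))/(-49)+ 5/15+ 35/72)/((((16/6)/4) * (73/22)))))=8587804680 * sqrt(6)/1612741158469859+ 82714664866255968/1612741158469859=51.29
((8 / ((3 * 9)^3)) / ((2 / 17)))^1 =68 / 19683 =0.00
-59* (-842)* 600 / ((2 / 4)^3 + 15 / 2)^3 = 67235.06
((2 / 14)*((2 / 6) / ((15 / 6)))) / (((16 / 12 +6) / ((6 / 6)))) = 1 / 385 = 0.00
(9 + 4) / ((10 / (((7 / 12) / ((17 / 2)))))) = 91 / 1020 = 0.09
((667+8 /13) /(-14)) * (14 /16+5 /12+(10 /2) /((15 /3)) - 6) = 257477 /1456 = 176.84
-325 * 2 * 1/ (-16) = 325/ 8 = 40.62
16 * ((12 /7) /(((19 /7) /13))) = 2496 /19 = 131.37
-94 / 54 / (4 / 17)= -799 / 108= -7.40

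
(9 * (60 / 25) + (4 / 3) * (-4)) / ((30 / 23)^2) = 32269 / 3375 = 9.56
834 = 834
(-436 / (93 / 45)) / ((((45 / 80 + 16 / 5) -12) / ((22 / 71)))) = 11510400 / 1450459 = 7.94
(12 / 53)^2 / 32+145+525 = 3764069 / 5618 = 670.00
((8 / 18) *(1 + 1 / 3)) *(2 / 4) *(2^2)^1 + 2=86 / 27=3.19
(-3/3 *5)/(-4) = 5/4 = 1.25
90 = 90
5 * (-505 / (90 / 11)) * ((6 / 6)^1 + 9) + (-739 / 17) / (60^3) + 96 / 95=-3085.10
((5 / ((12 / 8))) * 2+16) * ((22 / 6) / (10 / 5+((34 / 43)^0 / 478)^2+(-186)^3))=-170906032 / 13232350632015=-0.00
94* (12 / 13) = 1128 / 13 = 86.77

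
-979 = -979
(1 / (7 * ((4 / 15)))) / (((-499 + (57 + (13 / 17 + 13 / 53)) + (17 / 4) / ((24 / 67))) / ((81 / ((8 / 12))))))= -39409740 / 259823431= -0.15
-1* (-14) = 14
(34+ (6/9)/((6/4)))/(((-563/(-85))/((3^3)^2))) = 2134350/563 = 3791.03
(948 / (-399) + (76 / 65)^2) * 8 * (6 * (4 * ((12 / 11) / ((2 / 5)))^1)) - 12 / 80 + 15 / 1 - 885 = -6915077877 / 4944940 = -1398.41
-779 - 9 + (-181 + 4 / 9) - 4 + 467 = -4550 / 9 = -505.56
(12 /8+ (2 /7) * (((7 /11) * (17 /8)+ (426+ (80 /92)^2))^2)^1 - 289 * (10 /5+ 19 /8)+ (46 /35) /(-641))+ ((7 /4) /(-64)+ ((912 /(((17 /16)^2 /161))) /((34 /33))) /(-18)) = 42124558386456329350187 /955453416478964480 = 44088.55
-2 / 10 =-1 / 5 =-0.20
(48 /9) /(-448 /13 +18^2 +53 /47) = 9776 /532791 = 0.02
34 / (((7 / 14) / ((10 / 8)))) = 85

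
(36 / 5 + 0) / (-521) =-36 / 2605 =-0.01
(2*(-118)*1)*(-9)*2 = 4248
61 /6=10.17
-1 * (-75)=75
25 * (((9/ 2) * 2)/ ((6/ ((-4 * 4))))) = -600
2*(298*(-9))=-5364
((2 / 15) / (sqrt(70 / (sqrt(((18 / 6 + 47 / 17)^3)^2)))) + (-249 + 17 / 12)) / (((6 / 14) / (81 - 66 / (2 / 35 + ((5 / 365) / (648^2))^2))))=4663781583433036417521 / 7516847348416652 - 307674584433818625996 * sqrt(595) / 13577305523077577675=619891.07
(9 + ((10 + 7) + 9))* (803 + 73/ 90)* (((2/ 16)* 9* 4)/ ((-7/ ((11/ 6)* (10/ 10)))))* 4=-795773/ 6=-132628.83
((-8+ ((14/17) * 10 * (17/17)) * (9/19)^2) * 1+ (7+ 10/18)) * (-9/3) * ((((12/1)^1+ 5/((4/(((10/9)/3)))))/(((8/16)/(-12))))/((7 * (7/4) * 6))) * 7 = 417324608/3479679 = 119.93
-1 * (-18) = 18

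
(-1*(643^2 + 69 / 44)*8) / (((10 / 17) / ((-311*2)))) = 38472071510 / 11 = 3497461046.36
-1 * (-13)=13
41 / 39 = 1.05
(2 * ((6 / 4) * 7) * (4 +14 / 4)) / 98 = 45 / 28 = 1.61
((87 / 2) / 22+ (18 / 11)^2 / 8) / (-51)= -373 / 8228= -0.05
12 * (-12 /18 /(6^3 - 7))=-8 /209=-0.04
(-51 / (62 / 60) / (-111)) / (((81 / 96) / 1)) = 5440 / 10323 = 0.53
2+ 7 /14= 5 /2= 2.50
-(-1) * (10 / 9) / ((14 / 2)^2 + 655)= 5 / 3168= 0.00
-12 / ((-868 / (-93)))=-9 / 7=-1.29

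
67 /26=2.58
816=816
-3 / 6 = -1 / 2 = -0.50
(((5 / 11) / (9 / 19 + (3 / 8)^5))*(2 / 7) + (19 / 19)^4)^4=735964567737209821505799647281 / 282955673932809345091804393521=2.60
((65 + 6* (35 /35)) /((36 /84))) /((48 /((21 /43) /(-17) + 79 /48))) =28200277 /5052672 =5.58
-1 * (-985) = 985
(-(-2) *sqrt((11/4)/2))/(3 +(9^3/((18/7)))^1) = sqrt(22)/573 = 0.01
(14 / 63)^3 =8 / 729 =0.01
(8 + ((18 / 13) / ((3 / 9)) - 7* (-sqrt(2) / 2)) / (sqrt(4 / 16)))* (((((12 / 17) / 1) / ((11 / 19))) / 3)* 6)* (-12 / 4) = -290016 / 2431 - 9576* sqrt(2) / 187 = -191.72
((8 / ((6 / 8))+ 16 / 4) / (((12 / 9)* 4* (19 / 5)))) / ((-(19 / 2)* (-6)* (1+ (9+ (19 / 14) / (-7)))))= 2695 / 2081526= 0.00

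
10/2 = 5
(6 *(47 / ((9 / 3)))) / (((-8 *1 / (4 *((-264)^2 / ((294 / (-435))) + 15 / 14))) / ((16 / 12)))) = 316648870 / 49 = 6462221.84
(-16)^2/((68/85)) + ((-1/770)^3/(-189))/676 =320.00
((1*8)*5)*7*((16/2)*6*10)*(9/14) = 86400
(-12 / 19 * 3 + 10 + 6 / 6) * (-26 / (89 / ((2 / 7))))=-8996 / 11837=-0.76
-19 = -19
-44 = -44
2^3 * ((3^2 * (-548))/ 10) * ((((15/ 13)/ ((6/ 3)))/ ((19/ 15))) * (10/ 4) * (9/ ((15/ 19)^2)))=-843372/ 13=-64874.77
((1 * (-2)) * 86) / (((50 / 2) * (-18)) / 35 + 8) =602 / 17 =35.41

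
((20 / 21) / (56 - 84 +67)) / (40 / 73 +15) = 292 / 185913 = 0.00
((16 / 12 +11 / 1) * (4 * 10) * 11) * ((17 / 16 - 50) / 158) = -531135 / 316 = -1680.81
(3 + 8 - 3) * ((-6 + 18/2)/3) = 8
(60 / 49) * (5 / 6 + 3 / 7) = 530 / 343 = 1.55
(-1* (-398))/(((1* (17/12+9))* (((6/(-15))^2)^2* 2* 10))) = 74.62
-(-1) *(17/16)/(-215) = -17/3440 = -0.00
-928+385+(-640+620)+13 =-550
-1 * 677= -677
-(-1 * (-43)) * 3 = -129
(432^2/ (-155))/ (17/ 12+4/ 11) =-24634368/ 36425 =-676.30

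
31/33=0.94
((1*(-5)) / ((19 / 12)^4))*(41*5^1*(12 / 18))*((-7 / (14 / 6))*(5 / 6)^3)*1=24600000 / 130321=188.76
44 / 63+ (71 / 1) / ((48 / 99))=148313 / 1008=147.14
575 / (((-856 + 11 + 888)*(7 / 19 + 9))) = 1.43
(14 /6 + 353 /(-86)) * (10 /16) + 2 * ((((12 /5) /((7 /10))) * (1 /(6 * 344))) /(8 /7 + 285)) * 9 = -4576423 /4134192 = -1.11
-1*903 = -903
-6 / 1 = -6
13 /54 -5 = -257 /54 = -4.76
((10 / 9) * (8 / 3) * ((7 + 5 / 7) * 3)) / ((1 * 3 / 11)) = 1760 / 7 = 251.43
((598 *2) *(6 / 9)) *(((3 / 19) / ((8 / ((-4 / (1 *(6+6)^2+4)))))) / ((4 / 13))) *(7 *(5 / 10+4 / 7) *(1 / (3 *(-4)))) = 19435 / 22496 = 0.86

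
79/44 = 1.80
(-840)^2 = 705600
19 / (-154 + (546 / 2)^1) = 19 / 119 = 0.16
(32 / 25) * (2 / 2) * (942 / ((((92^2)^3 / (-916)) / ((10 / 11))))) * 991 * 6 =-320664807 / 32567895580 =-0.01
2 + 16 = 18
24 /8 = 3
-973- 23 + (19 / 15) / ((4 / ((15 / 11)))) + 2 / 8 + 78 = -20181 / 22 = -917.32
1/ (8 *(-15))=-1/ 120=-0.01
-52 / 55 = -0.95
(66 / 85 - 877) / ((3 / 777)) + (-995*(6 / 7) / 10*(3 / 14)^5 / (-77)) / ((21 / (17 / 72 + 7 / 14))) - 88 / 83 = -25991461039823498193 / 114528609690880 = -226942.95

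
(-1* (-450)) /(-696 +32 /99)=-22275 /34436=-0.65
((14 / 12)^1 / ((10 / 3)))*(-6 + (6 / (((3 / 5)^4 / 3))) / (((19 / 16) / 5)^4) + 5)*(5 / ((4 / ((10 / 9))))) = 1791958948885 / 84448008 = 21219.67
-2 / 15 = -0.13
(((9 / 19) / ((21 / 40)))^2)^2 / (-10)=-20736000 / 312900721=-0.07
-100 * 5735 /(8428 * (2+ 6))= -143375 /16856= -8.51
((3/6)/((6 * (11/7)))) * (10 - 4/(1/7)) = -21/22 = -0.95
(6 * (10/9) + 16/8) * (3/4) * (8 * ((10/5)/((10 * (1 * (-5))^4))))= 52/3125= 0.02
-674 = -674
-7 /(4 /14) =-49 /2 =-24.50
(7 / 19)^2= 49 / 361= 0.14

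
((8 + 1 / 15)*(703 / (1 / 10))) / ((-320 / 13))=-1105819 / 480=-2303.79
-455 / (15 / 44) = -4004 / 3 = -1334.67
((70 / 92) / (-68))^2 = 1225 / 9784384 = 0.00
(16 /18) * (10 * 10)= 800 /9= 88.89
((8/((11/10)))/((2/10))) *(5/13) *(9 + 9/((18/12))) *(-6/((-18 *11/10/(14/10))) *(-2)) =-280000/1573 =-178.00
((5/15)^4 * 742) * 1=742/81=9.16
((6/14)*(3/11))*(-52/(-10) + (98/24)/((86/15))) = 91521/132440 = 0.69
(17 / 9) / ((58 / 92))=782 / 261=3.00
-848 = -848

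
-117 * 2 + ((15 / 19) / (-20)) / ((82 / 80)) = -182316 / 779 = -234.04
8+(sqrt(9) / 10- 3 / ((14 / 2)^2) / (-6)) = 2036 / 245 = 8.31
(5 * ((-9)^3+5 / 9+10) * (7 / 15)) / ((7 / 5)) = -32330 / 27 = -1197.41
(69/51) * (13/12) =299/204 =1.47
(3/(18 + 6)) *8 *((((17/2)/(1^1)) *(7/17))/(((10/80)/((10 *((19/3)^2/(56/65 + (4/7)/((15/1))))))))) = 11497850/921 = 12484.09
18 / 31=0.58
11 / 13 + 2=37 / 13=2.85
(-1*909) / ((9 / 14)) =-1414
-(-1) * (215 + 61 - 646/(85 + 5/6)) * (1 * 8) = 1106112/515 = 2147.79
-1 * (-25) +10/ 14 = 180/ 7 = 25.71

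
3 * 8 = 24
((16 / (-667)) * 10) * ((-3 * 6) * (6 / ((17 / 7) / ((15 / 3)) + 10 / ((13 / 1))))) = 7862400 / 380857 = 20.64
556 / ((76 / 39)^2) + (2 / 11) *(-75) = 2109009 / 15884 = 132.78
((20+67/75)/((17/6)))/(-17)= -3134/7225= -0.43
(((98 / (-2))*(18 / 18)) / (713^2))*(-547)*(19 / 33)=509257 / 16776177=0.03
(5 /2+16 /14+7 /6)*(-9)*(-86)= 26058 /7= 3722.57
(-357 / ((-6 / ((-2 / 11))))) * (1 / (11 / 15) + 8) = -12257 / 121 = -101.30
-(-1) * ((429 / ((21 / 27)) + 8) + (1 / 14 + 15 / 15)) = 7849 / 14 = 560.64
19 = 19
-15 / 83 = -0.18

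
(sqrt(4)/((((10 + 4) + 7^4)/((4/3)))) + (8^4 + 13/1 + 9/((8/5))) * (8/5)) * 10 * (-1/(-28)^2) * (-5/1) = 419.86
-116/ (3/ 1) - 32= -212/ 3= -70.67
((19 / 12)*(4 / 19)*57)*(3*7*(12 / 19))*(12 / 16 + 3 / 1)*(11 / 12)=3465 / 4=866.25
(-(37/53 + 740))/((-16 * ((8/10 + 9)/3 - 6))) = -588855/34768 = -16.94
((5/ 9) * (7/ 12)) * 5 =175/ 108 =1.62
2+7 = 9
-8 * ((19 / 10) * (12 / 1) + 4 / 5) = -944 / 5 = -188.80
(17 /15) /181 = 17 /2715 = 0.01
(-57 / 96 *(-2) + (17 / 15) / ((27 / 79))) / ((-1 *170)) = -29183 / 1101600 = -0.03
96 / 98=48 / 49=0.98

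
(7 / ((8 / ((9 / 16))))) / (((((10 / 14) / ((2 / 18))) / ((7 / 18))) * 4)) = 343 / 46080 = 0.01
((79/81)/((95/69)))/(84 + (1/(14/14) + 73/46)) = 83582/10216395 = 0.01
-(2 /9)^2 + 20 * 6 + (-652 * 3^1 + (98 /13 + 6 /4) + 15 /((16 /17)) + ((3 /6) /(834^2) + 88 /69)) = -13549894327445 /7486964784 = -1809.80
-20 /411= -0.05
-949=-949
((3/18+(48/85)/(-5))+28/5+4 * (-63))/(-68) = 628183/173400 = 3.62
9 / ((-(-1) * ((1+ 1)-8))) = -3 / 2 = -1.50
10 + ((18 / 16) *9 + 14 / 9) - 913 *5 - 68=-4611.32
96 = 96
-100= -100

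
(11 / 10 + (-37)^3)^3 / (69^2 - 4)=-129953273081796359 / 4757000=-27318325222.16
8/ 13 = 0.62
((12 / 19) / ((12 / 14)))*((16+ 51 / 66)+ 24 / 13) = 13.72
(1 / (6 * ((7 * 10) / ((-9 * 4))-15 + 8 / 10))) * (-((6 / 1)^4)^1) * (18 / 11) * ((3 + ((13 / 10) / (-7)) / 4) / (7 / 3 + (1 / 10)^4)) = 217037880000 / 7832005643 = 27.71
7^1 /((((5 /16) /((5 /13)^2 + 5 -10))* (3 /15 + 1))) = -45920 /507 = -90.57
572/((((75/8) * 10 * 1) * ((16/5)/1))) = 143/75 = 1.91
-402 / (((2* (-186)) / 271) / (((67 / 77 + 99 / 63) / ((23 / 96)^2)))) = 15729481728 / 1262723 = 12456.80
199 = 199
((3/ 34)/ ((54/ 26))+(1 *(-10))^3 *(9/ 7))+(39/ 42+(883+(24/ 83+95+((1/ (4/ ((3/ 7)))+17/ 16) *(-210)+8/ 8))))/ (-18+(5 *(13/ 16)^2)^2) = -114988541176505/ 82781250678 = -1389.07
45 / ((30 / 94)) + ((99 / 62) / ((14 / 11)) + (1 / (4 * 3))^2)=4445389 / 31248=142.26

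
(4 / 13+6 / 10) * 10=118 / 13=9.08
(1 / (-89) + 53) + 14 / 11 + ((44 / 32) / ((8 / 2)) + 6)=1898641 / 31328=60.61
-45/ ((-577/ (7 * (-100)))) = -31500/ 577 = -54.59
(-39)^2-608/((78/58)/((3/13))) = 239417/169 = 1416.67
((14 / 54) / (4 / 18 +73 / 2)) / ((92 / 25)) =175 / 91218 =0.00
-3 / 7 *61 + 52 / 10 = -733 / 35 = -20.94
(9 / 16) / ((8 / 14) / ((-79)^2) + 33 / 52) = 5111379 / 5767516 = 0.89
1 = 1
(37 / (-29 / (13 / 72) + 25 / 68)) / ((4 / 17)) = -139009 / 141659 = -0.98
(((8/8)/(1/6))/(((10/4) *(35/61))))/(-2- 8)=-0.42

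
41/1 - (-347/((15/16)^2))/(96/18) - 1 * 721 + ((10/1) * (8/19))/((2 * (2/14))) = -842512/1425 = -591.24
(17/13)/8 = 17/104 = 0.16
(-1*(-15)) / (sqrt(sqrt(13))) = 15*13^(3 / 4) / 13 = 7.90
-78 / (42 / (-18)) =234 / 7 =33.43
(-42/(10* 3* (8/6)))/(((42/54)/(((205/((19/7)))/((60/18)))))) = -23247/760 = -30.59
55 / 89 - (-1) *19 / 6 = 3.78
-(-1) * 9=9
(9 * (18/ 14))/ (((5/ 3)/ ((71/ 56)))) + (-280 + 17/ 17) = -270.20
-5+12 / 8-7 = -21 / 2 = -10.50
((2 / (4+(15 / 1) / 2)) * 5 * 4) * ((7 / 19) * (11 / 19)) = 6160 / 8303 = 0.74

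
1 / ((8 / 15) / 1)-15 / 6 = -5 / 8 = -0.62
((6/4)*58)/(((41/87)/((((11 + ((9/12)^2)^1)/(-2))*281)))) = -393474465/1312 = -299904.32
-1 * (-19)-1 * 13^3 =-2178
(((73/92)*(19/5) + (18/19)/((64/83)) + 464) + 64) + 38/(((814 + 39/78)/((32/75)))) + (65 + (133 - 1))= 1245943602203/1708495200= 729.26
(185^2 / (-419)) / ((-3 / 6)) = 68450 / 419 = 163.37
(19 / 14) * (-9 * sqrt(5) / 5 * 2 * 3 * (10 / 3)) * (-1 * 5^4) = 213750 * sqrt(5) / 7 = 68279.93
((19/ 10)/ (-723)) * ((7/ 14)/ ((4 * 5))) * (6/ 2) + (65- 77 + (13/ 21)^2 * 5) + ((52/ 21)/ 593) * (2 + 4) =-253587000347/ 25209853200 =-10.06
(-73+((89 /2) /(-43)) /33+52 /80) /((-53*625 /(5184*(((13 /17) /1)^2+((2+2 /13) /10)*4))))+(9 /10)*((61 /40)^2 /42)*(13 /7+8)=311503507511640291 /18460109668000000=16.87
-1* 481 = -481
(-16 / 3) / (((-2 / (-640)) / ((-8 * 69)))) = 942080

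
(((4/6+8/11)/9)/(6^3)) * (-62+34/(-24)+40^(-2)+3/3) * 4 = -6890731/38491200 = -0.18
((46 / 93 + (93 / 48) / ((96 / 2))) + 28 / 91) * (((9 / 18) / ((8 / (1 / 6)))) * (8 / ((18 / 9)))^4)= 260813 / 116064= 2.25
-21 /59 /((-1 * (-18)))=-7 /354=-0.02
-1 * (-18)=18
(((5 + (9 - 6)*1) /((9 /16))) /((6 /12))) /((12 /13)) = 832 /27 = 30.81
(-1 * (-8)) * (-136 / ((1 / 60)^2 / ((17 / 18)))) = -3699200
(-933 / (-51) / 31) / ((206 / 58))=9019 / 54281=0.17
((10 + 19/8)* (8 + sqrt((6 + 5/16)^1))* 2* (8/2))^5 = 59791797115273179* sqrt(101)/1024 + 20292425392676679/32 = 1220954821032660.18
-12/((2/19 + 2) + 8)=-19/16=-1.19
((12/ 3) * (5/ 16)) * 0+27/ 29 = 27/ 29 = 0.93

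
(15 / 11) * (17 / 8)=2.90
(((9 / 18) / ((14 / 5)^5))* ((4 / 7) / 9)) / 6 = 3125 / 101648736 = 0.00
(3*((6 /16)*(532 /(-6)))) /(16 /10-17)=285 /44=6.48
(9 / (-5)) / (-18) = 1 / 10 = 0.10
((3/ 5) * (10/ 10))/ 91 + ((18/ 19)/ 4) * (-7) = -28551/ 17290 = -1.65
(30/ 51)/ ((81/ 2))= 20/ 1377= 0.01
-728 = -728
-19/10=-1.90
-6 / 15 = -0.40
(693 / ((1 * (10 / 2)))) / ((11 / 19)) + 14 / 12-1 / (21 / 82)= 49699 / 210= 236.66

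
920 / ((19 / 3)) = 2760 / 19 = 145.26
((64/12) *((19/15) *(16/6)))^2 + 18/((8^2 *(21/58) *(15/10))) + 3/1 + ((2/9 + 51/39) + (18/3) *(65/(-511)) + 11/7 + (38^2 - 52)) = 1668219359081/968549400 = 1722.39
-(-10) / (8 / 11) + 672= 2743 / 4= 685.75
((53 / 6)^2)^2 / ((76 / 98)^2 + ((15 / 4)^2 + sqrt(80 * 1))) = 10672293187768849 / 16141391458641 - 2911171376593984 * sqrt(5) / 16141391458641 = 257.89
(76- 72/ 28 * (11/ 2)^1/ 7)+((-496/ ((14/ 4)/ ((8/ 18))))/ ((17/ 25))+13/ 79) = -10944764/ 592263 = -18.48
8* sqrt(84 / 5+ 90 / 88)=4* sqrt(215655) / 55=33.77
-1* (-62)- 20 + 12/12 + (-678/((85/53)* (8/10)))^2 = 322862797/1156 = 279293.08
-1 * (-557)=557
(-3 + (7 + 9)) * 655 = 8515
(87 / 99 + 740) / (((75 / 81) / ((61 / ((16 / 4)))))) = 13422501 / 1100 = 12202.27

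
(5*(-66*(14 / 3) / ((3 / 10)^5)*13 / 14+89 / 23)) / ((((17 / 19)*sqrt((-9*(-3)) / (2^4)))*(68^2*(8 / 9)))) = -62488945435*sqrt(3) / 878680224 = -123.18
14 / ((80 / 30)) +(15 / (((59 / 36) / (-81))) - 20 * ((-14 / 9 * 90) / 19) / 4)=-3135499 / 4484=-699.26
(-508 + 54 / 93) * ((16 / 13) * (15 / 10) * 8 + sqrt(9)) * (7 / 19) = -1956570 / 589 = -3321.85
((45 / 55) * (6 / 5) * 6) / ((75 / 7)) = 756 / 1375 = 0.55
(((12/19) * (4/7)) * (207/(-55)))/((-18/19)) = 552/385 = 1.43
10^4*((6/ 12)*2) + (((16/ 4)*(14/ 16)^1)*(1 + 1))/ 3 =30007/ 3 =10002.33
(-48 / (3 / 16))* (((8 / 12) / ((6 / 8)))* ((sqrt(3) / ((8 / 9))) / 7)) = -256* sqrt(3) / 7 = -63.34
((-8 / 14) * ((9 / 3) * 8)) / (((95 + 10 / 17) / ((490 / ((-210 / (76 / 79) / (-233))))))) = -75.04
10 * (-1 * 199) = -1990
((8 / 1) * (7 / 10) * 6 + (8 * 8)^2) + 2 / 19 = 392322 / 95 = 4129.71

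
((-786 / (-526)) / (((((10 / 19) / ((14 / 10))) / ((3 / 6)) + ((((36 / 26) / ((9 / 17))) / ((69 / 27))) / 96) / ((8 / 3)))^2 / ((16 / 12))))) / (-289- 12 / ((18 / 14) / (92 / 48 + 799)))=-0.00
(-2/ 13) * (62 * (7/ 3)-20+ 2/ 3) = -752/ 39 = -19.28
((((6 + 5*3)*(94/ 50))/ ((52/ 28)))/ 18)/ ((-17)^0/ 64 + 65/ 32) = 73696/ 127725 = 0.58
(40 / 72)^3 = 125 / 729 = 0.17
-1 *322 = -322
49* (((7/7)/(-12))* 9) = -147/4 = -36.75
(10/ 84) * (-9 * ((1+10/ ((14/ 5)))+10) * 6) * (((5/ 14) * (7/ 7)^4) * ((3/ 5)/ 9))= -765/ 343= -2.23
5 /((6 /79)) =395 /6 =65.83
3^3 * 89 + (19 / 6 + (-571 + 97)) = 1932.17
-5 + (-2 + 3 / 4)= -6.25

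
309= 309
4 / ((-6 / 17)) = -34 / 3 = -11.33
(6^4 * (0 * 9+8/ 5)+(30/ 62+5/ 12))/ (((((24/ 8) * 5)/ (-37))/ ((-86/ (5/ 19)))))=116640742759/ 69750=1672268.71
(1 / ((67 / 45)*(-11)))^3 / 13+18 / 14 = 46836281826 / 36428715323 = 1.29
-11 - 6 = -17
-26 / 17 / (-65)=2 / 85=0.02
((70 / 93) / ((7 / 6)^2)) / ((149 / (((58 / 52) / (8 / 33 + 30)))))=28710 / 209744171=0.00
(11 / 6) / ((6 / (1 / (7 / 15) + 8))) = 781 / 252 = 3.10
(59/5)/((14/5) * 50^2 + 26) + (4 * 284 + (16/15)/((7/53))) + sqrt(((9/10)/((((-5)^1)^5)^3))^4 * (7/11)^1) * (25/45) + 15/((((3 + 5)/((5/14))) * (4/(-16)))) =9 * sqrt(77)/204890966415405273437500 + 187121001/163940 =1141.40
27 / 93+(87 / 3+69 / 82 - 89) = -149643 / 2542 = -58.87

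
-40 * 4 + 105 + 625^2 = 390570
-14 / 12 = -7 / 6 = -1.17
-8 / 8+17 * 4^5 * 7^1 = 121855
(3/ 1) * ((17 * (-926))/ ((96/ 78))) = -306969/ 8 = -38371.12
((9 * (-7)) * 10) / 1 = -630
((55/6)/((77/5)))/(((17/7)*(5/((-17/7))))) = -5/42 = -0.12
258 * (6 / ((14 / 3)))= 2322 / 7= 331.71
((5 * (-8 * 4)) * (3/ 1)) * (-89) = 42720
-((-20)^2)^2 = -160000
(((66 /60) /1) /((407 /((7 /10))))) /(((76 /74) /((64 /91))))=8 /6175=0.00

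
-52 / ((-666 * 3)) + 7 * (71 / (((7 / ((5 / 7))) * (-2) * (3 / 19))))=-2245721 / 13986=-160.57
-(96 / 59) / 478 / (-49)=48 / 690949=0.00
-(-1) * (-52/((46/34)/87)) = -3343.83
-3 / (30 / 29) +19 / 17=-303 / 170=-1.78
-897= -897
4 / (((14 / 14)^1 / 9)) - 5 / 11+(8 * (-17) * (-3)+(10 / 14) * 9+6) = 35110 / 77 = 455.97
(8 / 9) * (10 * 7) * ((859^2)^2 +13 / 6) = 914706861874120 / 27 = 33878031921263.70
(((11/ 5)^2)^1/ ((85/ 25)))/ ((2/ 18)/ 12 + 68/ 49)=640332/ 628405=1.02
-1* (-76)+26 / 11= 862 / 11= 78.36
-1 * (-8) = 8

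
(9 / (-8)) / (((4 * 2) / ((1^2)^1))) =-9 / 64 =-0.14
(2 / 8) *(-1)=-0.25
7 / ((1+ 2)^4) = 7 / 81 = 0.09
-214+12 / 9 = -638 / 3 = -212.67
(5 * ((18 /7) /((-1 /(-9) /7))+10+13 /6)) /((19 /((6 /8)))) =275 /8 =34.38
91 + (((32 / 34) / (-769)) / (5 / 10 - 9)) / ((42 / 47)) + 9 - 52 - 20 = 130678460 / 4667061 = 28.00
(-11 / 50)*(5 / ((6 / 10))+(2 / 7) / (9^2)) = -51997 / 28350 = -1.83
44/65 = 0.68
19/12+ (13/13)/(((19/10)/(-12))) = -1079/228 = -4.73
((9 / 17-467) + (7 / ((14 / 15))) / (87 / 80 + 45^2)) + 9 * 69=141937583 / 918493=154.53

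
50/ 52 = 25/ 26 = 0.96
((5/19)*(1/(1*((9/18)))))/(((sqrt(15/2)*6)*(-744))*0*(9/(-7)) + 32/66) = 165/152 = 1.09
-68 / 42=-34 / 21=-1.62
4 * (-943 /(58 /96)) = -181056 /29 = -6243.31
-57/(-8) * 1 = 57/8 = 7.12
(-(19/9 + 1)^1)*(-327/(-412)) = -2.47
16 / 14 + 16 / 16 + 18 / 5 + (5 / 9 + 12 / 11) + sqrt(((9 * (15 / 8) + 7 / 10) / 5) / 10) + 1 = sqrt(3515) / 100 + 29069 / 3465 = 8.98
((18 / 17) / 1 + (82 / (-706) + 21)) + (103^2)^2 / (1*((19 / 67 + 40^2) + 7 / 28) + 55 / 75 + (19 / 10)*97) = 2716124886180382 / 43075051979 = 63055.64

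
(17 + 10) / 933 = 9 / 311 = 0.03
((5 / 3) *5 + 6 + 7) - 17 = 13 / 3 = 4.33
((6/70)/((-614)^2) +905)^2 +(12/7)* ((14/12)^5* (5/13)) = 150153637921430547651127/183331859931838800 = 819026.43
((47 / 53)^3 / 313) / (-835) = -103823 / 38909748335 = -0.00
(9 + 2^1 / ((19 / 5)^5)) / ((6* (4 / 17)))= 378949397 / 59426376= 6.38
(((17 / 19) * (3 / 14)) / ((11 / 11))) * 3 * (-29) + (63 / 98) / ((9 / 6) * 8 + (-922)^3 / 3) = -3477620377557 / 208484791592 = -16.68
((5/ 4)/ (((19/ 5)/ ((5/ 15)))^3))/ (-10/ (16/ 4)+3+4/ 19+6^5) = 125/ 1152153882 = 0.00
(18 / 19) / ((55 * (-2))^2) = 9 / 114950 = 0.00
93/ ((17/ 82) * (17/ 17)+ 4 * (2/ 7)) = 1722/ 25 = 68.88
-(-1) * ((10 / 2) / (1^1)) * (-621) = -3105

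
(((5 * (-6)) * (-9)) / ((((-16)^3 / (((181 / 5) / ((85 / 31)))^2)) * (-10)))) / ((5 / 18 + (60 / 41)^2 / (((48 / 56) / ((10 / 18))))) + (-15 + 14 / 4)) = -12860401412043 / 110074135040000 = -0.12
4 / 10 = 2 / 5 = 0.40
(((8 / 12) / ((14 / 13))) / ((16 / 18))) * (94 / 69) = 611 / 644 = 0.95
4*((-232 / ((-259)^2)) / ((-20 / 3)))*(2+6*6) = 26448 / 335405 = 0.08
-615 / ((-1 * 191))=615 / 191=3.22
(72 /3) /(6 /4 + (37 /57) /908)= 1242144 /77671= 15.99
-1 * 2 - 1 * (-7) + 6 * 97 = 587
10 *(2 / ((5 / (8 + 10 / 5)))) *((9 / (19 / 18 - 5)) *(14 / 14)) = -91.27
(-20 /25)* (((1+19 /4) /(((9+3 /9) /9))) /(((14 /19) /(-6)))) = 35397 /980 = 36.12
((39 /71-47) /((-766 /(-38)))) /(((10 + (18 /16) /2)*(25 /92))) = -92238464 /114890425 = -0.80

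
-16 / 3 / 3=-16 / 9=-1.78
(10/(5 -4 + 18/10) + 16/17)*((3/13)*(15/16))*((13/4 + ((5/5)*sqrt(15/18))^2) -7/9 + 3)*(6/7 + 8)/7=18894345/2425696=7.79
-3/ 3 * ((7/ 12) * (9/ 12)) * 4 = -7/ 4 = -1.75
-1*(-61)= 61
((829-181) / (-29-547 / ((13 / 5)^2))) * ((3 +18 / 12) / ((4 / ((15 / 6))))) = -22815 / 1376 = -16.58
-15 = -15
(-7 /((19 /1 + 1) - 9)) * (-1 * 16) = 112 /11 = 10.18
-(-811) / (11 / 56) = 45416 / 11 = 4128.73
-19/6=-3.17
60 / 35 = 12 / 7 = 1.71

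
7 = 7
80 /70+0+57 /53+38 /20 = 15279 /3710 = 4.12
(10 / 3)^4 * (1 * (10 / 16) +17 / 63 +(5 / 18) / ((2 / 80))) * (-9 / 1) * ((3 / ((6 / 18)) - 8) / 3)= -2521250 / 567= -4446.65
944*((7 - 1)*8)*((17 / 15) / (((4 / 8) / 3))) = 1540608 / 5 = 308121.60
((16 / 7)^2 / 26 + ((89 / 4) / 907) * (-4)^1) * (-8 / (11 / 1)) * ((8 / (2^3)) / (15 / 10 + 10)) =-950448 / 146173027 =-0.01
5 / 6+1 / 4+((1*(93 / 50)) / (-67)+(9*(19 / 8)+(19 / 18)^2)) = 25555493 / 1085400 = 23.54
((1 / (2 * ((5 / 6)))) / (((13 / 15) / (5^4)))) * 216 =1215000 / 13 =93461.54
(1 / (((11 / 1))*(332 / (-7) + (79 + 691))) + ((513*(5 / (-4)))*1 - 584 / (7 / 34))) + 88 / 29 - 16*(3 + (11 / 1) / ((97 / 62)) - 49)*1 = -2851.28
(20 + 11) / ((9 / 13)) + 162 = 1861 / 9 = 206.78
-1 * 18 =-18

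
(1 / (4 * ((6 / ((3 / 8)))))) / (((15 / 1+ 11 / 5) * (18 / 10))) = 25 / 49536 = 0.00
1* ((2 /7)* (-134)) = -268 /7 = -38.29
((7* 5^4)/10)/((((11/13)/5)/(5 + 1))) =170625/11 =15511.36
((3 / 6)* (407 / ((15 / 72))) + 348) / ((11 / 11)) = 6624 / 5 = 1324.80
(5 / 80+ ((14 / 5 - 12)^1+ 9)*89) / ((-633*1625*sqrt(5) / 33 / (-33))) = -515097*sqrt(5) / 137150000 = -0.01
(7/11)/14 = 1/22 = 0.05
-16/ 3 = -5.33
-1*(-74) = 74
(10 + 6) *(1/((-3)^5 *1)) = -16/243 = -0.07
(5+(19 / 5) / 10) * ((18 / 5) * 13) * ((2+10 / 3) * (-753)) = -126395568 / 125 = -1011164.54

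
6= 6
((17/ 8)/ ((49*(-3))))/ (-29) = 0.00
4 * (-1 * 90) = -360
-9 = -9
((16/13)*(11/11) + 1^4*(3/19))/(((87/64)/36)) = 263424/7163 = 36.78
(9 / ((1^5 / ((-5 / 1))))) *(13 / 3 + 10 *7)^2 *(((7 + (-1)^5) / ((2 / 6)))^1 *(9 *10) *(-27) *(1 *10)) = 108757323000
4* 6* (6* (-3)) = -432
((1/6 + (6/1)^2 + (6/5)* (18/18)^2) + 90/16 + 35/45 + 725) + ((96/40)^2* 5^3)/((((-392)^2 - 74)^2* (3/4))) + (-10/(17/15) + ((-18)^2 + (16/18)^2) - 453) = 8208342417681269/12993310365480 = 631.74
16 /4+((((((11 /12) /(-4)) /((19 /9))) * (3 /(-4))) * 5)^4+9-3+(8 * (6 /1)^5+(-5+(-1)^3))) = 136021842946145857 /2186423566336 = 62212.03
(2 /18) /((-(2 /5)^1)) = -5 /18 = -0.28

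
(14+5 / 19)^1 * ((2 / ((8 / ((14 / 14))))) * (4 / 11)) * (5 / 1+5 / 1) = 2710 / 209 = 12.97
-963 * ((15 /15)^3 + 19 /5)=-23112 /5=-4622.40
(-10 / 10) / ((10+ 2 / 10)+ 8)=-5 / 91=-0.05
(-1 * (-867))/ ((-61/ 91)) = -78897/ 61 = -1293.39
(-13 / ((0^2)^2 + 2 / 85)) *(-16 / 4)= 2210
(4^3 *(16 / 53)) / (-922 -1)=-1024 / 48919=-0.02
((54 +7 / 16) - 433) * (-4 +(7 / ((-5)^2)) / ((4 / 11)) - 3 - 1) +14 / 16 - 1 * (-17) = 4407811 / 1600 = 2754.88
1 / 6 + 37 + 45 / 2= 179 / 3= 59.67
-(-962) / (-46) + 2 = -435 / 23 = -18.91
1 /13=0.08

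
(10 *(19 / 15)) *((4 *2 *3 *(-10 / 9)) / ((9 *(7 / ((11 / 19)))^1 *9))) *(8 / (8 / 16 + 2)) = -5632 / 5103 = -1.10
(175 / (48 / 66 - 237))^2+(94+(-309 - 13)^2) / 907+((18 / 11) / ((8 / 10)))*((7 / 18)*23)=35923789190467 / 269570598308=133.26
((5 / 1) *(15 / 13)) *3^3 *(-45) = -7009.62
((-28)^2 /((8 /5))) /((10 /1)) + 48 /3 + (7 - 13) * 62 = -307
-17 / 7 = -2.43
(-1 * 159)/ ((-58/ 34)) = 2703/ 29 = 93.21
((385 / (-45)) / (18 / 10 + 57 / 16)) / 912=-35 / 20007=-0.00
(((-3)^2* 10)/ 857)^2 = 8100/ 734449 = 0.01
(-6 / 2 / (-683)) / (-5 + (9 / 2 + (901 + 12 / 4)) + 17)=6 / 1257403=0.00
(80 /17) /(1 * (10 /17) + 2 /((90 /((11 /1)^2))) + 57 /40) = 28800 /28777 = 1.00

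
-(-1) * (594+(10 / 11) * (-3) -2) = 6482 / 11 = 589.27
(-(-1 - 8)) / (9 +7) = 9 / 16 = 0.56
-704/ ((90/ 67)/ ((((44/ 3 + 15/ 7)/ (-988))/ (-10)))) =-1040644/ 1167075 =-0.89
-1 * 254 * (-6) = 1524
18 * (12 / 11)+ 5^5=34591 / 11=3144.64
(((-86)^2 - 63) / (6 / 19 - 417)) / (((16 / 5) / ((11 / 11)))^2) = -3483175 / 2026752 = -1.72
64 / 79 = 0.81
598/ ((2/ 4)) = 1196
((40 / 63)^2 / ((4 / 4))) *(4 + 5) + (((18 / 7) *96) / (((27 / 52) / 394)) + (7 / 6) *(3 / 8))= 1321750543 / 7056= 187322.92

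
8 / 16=1 / 2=0.50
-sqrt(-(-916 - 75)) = -sqrt(991) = -31.48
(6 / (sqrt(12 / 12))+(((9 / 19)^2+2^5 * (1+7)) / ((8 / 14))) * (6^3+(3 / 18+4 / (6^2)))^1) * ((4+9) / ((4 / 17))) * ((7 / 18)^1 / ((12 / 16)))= 2778393.89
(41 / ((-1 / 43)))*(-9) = 15867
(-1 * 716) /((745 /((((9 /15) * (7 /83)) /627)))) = -5012 /64617575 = -0.00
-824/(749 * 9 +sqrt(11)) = -2777292/22720535 +412 * sqrt(11)/22720535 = -0.12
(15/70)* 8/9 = 0.19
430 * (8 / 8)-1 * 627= -197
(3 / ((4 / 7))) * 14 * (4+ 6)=735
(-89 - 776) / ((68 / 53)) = -45845 / 68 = -674.19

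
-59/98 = -0.60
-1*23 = -23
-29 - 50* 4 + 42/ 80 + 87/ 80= -18191/ 80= -227.39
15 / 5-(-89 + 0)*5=448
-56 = -56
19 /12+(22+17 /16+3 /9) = 1199 /48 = 24.98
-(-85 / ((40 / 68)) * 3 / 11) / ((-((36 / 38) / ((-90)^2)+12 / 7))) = -25944975 / 1128677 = -22.99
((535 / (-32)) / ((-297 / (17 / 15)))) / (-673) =-1819 / 19188576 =-0.00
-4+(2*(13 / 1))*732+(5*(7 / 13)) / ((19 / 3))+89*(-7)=4546140 / 247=18405.43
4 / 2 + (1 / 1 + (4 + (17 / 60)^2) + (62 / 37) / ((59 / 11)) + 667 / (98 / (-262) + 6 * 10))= 1140479400757 / 61385086800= 18.58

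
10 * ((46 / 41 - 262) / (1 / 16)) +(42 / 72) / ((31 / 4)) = -159156193 / 3813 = -41740.41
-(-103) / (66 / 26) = 1339 / 33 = 40.58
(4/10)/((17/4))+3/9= 109/255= 0.43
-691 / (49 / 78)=-53898 / 49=-1099.96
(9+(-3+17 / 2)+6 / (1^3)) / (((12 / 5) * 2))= 205 / 48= 4.27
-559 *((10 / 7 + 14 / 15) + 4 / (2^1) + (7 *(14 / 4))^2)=-141950783 / 420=-337978.05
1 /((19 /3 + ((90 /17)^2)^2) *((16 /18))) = 2255067 /1587335192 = 0.00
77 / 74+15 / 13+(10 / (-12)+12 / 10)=18478 / 7215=2.56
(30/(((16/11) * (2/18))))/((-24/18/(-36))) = 40095/8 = 5011.88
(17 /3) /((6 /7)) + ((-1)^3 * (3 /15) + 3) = 847 /90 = 9.41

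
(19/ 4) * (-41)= -779/ 4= -194.75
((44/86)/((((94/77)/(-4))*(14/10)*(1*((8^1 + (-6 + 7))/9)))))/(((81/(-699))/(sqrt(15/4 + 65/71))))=1409650*sqrt(3763)/3874257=22.32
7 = 7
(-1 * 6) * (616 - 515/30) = -3593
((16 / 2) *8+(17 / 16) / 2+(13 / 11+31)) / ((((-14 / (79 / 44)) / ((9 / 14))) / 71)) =-1718524683 / 3035648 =-566.11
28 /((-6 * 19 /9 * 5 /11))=-462 /95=-4.86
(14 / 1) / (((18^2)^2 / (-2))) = -0.00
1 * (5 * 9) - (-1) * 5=50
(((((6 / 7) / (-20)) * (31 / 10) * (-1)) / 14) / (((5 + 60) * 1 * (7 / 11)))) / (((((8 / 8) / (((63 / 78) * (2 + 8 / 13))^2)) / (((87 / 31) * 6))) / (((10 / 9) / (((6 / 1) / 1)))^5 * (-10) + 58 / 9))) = 2130522117361 / 19183920312375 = 0.11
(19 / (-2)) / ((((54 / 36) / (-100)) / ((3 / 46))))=950 / 23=41.30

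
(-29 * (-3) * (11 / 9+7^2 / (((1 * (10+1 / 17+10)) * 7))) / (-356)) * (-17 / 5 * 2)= 1188623 / 455235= 2.61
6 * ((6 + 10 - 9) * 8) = 336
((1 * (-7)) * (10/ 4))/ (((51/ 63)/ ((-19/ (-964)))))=-13965/ 32776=-0.43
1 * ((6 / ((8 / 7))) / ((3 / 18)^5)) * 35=1428840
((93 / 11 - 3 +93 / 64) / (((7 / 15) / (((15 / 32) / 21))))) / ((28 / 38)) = 6929775 / 15454208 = 0.45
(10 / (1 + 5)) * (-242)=-1210 / 3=-403.33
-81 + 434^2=188275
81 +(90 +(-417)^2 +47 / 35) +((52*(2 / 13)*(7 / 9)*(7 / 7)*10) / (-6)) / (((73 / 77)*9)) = 108067841033 / 620865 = 174060.13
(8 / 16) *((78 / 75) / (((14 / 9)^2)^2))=85293 / 960400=0.09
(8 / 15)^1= 8 / 15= 0.53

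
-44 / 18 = -2.44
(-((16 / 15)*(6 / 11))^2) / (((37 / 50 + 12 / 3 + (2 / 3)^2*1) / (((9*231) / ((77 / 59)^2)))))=-1732368384 / 21736561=-79.70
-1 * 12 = -12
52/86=26/43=0.60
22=22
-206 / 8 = -103 / 4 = -25.75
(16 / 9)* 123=218.67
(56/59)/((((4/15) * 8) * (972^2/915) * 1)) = 10675/24774336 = 0.00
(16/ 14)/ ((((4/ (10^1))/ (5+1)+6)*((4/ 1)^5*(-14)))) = -15/ 1141504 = -0.00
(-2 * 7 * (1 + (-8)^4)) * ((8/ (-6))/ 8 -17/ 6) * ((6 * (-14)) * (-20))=289084320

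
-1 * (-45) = 45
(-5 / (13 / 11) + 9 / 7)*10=-2680 / 91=-29.45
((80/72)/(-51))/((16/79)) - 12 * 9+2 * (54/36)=-385955/3672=-105.11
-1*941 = -941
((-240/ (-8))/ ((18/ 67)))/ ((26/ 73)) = 24455/ 78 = 313.53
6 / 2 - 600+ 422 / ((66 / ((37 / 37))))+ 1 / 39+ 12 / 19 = -1602891 / 2717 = -589.95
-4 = -4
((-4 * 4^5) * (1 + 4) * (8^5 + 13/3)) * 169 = -340286935040/3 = -113428978346.67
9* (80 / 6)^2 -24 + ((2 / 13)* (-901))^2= 3513548 / 169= 20790.22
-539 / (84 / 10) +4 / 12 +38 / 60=-316 / 5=-63.20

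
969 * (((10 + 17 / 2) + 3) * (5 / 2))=208335 / 4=52083.75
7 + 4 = 11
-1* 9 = -9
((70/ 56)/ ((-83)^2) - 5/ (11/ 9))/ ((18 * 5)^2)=-247993/ 491047920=-0.00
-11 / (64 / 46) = -253 / 32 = -7.91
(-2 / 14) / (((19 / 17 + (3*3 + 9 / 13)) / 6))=-1326 / 16723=-0.08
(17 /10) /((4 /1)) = 17 /40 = 0.42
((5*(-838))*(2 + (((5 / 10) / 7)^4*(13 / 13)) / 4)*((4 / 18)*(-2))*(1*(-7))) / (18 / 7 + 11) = -42923617 / 22344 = -1921.04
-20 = -20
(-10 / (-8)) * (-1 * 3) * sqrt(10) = -15 * sqrt(10) / 4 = -11.86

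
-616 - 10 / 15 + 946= 988 / 3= 329.33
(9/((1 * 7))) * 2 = 18/7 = 2.57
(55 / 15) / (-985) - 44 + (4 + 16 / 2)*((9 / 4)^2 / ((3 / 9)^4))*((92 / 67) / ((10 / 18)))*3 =7215165436 / 197985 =36442.99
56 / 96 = 7 / 12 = 0.58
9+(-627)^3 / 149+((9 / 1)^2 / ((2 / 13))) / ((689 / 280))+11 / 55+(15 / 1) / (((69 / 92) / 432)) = -64970387033 / 39485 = -1645444.78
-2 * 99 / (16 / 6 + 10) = -297 / 19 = -15.63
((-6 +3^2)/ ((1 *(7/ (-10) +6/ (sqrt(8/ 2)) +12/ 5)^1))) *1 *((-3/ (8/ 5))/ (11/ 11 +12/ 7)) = -1575/ 3572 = -0.44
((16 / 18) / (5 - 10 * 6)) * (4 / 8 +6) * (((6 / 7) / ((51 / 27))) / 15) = -104 / 32725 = -0.00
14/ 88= 0.16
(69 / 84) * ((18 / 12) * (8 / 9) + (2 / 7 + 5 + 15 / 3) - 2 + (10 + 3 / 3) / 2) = 14605 / 1176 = 12.42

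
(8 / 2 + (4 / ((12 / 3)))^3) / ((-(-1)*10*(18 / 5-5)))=-5 / 14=-0.36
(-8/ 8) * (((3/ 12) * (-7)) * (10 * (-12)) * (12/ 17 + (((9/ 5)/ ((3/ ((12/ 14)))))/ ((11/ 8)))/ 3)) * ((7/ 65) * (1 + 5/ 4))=-513702/ 12155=-42.26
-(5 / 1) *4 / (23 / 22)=-440 / 23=-19.13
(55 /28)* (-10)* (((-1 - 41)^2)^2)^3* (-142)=84039698818091397427200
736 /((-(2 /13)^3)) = -202124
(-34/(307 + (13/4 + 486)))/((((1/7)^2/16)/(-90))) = 39168/13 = 3012.92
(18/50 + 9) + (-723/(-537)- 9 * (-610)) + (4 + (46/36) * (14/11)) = 5506.33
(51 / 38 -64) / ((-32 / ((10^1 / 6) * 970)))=5773925 / 1824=3165.53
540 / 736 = 135 / 184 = 0.73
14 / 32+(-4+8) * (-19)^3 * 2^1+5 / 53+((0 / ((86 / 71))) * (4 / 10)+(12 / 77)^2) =-275882206533 / 5027792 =-54871.44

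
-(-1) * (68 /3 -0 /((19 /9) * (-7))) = 68 /3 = 22.67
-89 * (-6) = 534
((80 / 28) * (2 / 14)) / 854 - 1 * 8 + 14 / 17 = -2552436 / 355691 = -7.18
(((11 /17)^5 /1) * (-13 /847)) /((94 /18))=-155727 /467132953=-0.00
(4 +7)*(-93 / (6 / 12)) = -2046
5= 5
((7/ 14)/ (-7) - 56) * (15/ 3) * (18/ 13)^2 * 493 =-313474050/ 1183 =-264982.29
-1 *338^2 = -114244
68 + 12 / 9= 208 / 3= 69.33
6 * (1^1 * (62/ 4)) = 93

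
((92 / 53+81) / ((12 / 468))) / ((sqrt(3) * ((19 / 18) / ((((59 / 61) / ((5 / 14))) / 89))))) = 169510068 * sqrt(3) / 5467003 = 53.70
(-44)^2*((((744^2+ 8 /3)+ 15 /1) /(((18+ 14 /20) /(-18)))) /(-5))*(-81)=-284092598592 /17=-16711329328.94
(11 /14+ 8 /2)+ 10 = 207 /14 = 14.79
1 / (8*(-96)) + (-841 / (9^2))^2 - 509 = -401.20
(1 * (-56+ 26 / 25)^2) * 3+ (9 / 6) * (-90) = 5579253 / 625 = 8926.80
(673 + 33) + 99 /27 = 2129 /3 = 709.67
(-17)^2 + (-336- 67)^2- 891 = 161807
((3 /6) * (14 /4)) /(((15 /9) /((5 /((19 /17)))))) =357 /76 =4.70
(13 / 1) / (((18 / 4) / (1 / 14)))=13 / 63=0.21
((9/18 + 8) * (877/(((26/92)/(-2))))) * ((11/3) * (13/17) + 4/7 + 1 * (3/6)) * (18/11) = -334878942/1001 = -334544.40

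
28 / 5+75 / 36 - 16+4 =-4.32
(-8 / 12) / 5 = -2 / 15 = -0.13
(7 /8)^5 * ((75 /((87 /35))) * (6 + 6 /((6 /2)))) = 14706125 /118784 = 123.81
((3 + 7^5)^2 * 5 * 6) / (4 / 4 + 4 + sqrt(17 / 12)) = 508636980000 / 283 - 16954566000 * sqrt(51) / 283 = 1369459930.65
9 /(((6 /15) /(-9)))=-405 /2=-202.50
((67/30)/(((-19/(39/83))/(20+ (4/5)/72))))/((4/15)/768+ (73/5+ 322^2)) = -0.00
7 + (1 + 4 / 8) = 17 / 2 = 8.50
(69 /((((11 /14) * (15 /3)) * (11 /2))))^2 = 10.20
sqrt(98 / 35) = sqrt(70) / 5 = 1.67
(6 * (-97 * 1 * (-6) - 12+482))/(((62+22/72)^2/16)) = 130885632/5031049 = 26.02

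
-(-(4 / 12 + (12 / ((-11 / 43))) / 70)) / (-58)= 389 / 66990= 0.01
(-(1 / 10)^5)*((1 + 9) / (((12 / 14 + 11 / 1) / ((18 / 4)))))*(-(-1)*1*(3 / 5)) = -189 / 8300000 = -0.00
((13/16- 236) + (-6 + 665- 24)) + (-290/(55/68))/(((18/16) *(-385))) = 244326487/609840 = 400.64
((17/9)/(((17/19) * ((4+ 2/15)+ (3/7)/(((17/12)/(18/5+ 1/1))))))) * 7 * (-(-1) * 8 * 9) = 192.58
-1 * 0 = 0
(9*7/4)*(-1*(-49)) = 3087/4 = 771.75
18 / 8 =9 / 4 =2.25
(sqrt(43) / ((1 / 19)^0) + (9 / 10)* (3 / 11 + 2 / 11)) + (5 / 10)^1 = 10 / 11 + sqrt(43) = 7.47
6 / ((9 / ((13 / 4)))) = 13 / 6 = 2.17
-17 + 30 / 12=-29 / 2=-14.50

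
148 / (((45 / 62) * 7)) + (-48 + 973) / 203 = 307729 / 9135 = 33.69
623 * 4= 2492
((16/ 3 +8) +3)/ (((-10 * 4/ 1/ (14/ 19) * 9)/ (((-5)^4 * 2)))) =-42875/ 1026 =-41.79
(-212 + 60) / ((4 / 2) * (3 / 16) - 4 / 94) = -457.22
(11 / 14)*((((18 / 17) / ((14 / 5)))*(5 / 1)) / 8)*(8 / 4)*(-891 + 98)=-1962675 / 6664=-294.52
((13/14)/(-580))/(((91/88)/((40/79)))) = -0.00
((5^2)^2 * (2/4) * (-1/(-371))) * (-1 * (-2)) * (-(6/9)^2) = -2500/3339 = -0.75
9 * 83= 747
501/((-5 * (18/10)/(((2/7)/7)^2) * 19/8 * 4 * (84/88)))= -29392/2873997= -0.01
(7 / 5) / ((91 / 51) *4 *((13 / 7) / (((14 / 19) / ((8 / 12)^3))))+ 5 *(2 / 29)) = 1956717 / 7931470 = 0.25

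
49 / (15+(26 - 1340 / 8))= -98 / 253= -0.39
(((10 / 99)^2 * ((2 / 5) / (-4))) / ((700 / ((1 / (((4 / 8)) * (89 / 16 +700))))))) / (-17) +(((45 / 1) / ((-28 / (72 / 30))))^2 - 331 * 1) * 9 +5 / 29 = -38019849545011177 / 13364073818865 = -2844.93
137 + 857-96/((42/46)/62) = -38674/7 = -5524.86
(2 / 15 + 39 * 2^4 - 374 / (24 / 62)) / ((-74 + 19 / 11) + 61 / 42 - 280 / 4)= 790097 / 325295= 2.43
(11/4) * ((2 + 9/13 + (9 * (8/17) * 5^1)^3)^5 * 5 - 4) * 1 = 4520979139665046730095753741102644718863317769/4251190568256936140921396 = 1063461886047307615563.42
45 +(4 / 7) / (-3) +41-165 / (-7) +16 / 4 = 2381 / 21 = 113.38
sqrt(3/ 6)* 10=5* sqrt(2)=7.07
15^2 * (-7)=-1575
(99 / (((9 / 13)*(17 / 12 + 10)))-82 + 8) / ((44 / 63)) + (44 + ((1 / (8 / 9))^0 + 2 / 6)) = -385975 / 9042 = -42.69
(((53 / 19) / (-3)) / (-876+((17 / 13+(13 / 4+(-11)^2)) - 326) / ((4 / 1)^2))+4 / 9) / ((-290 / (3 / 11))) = -28157834 / 67209368325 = -0.00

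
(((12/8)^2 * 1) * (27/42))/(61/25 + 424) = 2025/597016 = 0.00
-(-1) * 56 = 56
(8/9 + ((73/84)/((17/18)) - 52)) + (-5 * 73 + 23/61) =-54200413/130662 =-414.81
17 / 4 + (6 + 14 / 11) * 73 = 23547 / 44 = 535.16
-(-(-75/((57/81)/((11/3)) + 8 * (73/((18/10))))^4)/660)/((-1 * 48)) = 6655/31221993535810752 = 0.00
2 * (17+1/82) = 1395/41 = 34.02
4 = 4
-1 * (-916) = 916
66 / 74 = 33 / 37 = 0.89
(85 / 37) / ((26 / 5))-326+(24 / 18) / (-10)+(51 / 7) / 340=-65791877 / 202020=-325.67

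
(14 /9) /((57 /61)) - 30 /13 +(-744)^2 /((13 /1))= 283959680 /6669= 42579.05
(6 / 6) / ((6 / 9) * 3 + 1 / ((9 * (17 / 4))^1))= 153 / 310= 0.49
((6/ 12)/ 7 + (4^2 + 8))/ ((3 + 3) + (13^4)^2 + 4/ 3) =1011/ 34260690590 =0.00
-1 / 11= -0.09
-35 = -35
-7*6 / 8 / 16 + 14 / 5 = 791 / 320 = 2.47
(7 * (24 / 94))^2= 7056 / 2209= 3.19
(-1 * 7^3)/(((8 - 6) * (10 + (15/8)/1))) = -1372/95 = -14.44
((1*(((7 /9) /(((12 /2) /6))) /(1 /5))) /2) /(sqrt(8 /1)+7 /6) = -245 /717+140*sqrt(2) /239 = 0.49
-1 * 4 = -4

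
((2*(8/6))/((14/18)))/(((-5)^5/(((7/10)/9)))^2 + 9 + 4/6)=504/237304688921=0.00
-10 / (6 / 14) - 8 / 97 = -6814 / 291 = -23.42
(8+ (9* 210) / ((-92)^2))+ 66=314113 / 4232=74.22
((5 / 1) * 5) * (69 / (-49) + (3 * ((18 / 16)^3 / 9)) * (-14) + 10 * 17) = 50786675 / 12544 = 4048.68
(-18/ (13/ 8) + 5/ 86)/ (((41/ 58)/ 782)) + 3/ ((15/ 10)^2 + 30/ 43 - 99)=-1538496085042/ 126214933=-12189.49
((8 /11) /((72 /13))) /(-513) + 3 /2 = 152335 /101574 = 1.50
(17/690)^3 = 4913/328509000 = 0.00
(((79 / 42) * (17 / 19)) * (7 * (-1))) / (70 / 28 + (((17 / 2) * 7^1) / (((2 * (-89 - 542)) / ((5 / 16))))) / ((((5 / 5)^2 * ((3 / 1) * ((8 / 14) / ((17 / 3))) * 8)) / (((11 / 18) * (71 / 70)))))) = -93719310336 / 19858293023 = -4.72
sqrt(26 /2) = sqrt(13) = 3.61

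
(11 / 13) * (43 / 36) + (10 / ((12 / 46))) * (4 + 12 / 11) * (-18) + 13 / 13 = -18073169 / 5148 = -3510.72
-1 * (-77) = 77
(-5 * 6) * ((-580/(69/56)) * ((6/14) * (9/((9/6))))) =835200/23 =36313.04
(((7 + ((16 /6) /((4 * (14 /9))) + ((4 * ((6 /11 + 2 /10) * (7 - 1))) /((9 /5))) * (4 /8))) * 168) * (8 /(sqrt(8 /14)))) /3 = 91648 * sqrt(7) /33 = 7347.81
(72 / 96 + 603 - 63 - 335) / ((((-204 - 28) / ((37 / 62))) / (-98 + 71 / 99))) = 293273581 / 5696064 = 51.49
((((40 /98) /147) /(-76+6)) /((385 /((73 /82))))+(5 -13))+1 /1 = -5571268468 /795895485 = -7.00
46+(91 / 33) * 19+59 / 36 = 39613 / 396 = 100.03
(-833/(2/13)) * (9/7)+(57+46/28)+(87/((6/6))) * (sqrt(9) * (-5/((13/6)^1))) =-682970/91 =-7505.16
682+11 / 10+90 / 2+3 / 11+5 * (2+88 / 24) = 249713 / 330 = 756.71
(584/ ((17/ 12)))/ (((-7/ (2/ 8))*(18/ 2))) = -584/ 357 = -1.64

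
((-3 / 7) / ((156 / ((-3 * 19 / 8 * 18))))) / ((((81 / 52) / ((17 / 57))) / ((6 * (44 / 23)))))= 374 / 483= 0.77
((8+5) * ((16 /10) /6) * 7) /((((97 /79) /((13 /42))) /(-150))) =-917.59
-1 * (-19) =19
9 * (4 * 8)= 288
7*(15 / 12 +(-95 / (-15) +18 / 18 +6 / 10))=3857 / 60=64.28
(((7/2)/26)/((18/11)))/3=77/2808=0.03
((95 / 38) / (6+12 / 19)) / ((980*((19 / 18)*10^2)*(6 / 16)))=1 / 102900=0.00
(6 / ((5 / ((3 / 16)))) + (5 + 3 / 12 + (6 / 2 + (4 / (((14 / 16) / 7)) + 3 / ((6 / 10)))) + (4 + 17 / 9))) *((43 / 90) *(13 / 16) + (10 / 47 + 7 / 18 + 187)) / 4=2413.97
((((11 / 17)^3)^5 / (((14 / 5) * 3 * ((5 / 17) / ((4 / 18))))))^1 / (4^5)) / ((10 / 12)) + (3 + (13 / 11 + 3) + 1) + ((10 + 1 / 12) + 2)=6053519666413312062980161 / 298715734542502000120320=20.27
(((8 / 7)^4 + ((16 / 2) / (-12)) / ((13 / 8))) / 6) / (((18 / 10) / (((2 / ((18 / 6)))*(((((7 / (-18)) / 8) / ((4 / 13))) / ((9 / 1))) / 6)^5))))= -0.00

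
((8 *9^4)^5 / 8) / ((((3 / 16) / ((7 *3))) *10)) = 2788676672336642100658176 / 5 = 557735334467328420131635.20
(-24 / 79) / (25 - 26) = 24 / 79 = 0.30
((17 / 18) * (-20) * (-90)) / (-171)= -1700 / 171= -9.94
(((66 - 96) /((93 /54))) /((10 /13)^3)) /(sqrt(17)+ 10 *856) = -50777064 /11357405365+ 59319 *sqrt(17) /113574053650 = -0.00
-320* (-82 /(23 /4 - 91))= -307.80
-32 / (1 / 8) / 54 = -128 / 27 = -4.74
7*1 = 7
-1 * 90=-90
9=9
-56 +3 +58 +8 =13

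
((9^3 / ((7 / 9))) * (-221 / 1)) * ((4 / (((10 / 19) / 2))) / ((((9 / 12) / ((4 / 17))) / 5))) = -34572096 / 7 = -4938870.86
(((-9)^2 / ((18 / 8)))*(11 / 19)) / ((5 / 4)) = 1584 / 95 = 16.67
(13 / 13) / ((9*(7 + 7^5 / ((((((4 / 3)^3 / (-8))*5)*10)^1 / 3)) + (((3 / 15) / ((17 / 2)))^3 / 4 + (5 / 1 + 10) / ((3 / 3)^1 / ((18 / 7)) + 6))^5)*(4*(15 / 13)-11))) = 116946277059623999041672356933593750000 / 22344232032083556037278696615481577855855223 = 0.00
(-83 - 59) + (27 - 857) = -972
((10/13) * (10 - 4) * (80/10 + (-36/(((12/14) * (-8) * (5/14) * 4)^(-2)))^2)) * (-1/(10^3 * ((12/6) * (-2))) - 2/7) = -206210760001843179/13114922275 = -15723368.82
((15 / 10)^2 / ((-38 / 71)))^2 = 408321 / 23104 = 17.67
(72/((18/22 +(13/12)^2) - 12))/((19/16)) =-1824768/301207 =-6.06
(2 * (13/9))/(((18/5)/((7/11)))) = 455/891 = 0.51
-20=-20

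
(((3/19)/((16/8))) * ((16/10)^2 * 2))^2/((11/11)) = 36864/225625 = 0.16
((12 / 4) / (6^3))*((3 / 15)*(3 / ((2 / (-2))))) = -1 / 120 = -0.01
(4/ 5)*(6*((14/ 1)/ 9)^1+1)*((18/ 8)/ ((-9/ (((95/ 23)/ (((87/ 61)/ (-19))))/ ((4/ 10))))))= 3413255/ 12006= 284.30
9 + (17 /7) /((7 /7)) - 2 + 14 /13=956 /91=10.51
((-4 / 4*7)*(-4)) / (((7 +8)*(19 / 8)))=0.79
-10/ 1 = -10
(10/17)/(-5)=-2/17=-0.12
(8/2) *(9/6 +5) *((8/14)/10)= 52/35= 1.49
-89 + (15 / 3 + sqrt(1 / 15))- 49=-133 + sqrt(15) / 15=-132.74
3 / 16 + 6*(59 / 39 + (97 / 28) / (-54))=116357 / 13104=8.88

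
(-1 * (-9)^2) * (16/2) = -648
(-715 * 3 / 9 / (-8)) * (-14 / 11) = -455 / 12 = -37.92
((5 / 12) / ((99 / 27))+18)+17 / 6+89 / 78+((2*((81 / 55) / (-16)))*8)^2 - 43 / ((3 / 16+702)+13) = 130661534363 / 5399951700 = 24.20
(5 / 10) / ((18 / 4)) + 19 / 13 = 184 / 117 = 1.57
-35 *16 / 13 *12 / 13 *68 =-456960 / 169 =-2703.91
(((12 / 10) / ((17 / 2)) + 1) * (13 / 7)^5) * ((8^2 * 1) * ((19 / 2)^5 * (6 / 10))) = 535066487536074 / 7142975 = 74908072.27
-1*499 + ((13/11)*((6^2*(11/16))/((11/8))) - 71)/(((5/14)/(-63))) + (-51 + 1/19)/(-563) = 4867284513/588335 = 8272.98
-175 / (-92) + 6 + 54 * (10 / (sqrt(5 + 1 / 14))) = 727 / 92 + 540 * sqrt(994) / 71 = 247.69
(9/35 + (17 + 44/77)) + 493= 17879/35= 510.83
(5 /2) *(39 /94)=195 /188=1.04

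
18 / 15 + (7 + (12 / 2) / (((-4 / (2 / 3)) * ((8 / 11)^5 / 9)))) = -5903807 / 163840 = -36.03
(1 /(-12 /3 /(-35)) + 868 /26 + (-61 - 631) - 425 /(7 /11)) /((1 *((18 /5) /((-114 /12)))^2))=-4328850275 /471744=-9176.27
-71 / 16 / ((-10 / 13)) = 923 / 160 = 5.77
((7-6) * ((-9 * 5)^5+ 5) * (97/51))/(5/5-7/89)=-796515629980/2091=-380925695.83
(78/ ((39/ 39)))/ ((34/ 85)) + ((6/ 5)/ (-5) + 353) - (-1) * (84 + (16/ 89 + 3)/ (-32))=44974237/ 71200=631.66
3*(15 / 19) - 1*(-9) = 216 / 19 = 11.37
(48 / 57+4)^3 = 113.53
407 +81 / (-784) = 319007 / 784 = 406.90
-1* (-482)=482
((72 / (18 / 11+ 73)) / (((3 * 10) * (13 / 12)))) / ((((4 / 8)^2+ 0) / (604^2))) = 2311474176 / 53365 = 43314.42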